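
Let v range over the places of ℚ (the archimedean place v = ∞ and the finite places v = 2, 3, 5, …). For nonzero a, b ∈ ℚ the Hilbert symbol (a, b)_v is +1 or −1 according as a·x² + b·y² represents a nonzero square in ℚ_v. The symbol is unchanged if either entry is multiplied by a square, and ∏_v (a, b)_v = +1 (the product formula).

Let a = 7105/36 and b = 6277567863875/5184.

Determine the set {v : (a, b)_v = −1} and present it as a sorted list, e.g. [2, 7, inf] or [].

(a, b) ≡ (145, 124355) mod (ℚ^×)²; places V = {2, 3, 5, 7, 11, 17, 19, 29, ∞}.
(a,b)_∞: sgn(145)=+, sgn(124355)=+, so +1.
(a,b)_11: α=0, u≡7; β=1, v≡10 (mod 11); (7|11)=-1, (10|11)=-1; sign (−1)^0·-1^1·-1^0 = -1.
(a,b)_7: α=2, u≡5; β=5, v≡6 (mod 7); (5|7)=-1, (6|7)=-1; sign (−1)^0·-1^5·-1^2 = -1.
(a,b)_3: α=-2, u≡1; β=-4, v≡2 (mod 3); (1|3)=+1, (2|3)=-1; sign (−1)^0·+1^-4·-1^-2 = +1.
(a,b)_5: α=1, u≡1; β=3, v≡4 (mod 5); (1|5)=+1, (4|5)=+1; sign (−1)^0·+1^3·+1^1 = +1.
(a,b)_2: α=-2, β=-6; u≡1, v≡3 (mod 8); ε(u)ε(v)=0·1, αω(v)=-2·1, βω(u)=-6·0; sum ≡ 0  ⇒  +1.
(a,b)_29: α=1, u≡6; β=2, v≡27 (mod 29); (6|29)=+1, (27|29)=-1; sign (−1)^0·+1^2·-1^1 = -1.
(a,b)_17: α=0, u≡8; β=1, v≡12 (mod 17); (8|17)=+1, (12|17)=-1; sign (−1)^0·+1^1·-1^0 = +1.
(a,b)_19: α=0, u≡10; β=1, v≡16 (mod 19); (10|19)=-1, (16|19)=+1; sign (−1)^0·-1^1·+1^0 = -1.
Ram(145, 124355) = {7, 11, 19, 29}; no ℚ_7-point on the conic.

[7, 11, 19, 29]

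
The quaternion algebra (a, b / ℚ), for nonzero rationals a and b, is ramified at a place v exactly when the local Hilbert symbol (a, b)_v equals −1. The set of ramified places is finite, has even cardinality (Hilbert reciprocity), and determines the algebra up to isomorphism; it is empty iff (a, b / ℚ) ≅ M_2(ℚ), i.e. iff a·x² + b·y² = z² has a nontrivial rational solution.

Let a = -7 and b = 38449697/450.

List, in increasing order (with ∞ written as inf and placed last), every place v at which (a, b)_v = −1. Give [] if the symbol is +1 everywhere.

Mod squares: a ≡ -7, b ≡ 455026. Check v ∈ {∞, 2, 3, 5, 7, 11, 13, 37, 43}.
v=11: a=11^0·(≡4), b=11^1·(≡10) mod 11; (4|11)=+1, (10|11)=-1; (−1)^{0·1·5}·(+1)^1·(-1)^0 = +1.
v=37: a=37^0·(≡30), b=37^1·(≡6) mod 37; (30|37)=+1, (6|37)=-1; (−1)^{0·1·18}·(+1)^1·(-1)^0 = +1.
v=13: a=13^0·(≡6), b=13^3·(≡2) mod 13; (6|13)=-1, (2|13)=-1; (−1)^{0·3·6}·(-1)^3·(-1)^0 = -1.
v=5: a=5^0·(≡3), b=5^-2·(≡4) mod 5; (3|5)=-1, (4|5)=+1; (−1)^{0·-2·2}·(-1)^-2·(+1)^0 = +1.
v=2: v_2(a)=0, v_2(b)=-1; units ≡ 1, 1 (mod 8); ε·ε+αω+βω = 0·0+0·0+-1·0 ≡ 0  ⇒  (a,b)_2 = +1.
v=∞: -7 < 0 and 455026 > 0  ⇒  (a,b)_∞ = +1.
v=3: a=3^0·(≡2), b=3^-2·(≡1) mod 3; (2|3)=-1, (1|3)=+1; (−1)^{0·-2·1}·(-1)^-2·(+1)^0 = +1.
v=43: a=43^0·(≡36), b=43^1·(≡4) mod 43; (36|43)=+1, (4|43)=+1; (−1)^{0·1·21}·(+1)^1·(+1)^0 = +1.
v=7: a=7^1·(≡6), b=7^0·(≡3) mod 7; (6|7)=-1, (3|7)=-1; (−1)^{1·0·3}·(-1)^0·(-1)^1 = -1.
Ram(-7, 455026) = {7, 13}; no ℚ_7-point on the conic.

[7, 13]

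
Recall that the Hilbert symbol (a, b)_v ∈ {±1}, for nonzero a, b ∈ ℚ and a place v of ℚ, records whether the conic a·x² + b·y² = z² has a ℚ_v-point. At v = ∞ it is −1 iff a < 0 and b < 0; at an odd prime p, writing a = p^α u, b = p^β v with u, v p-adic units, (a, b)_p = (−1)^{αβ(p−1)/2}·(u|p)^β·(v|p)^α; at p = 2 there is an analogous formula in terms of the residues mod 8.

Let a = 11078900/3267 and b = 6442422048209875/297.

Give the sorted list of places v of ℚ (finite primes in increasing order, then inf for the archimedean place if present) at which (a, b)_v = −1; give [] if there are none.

(a, b) ≡ (6783, 692835) mod (ℚ^×)²; places V = {2, 3, 5, 7, 11, 13, 17, 19, ∞}.
(a,b)_13: α=0, u≡10; β=1, v≡7 (mod 13); (10|13)=+1, (7|13)=-1; sign (−1)^0·+1^1·-1^0 = +1.
(a,b)_17: α=1, u≡13; β=3, v≡5 (mod 17); (13|17)=+1, (5|17)=-1; sign (−1)^0·+1^3·-1^1 = -1.
(a,b)_2: α=2, β=0; u≡7, v≡3 (mod 8); ε(u)ε(v)=1·1, αω(v)=2·1, βω(u)=0·0; sum ≡ 1  ⇒  -1.
(a,b)_7: α=3, u≡6; β=6, v≡5 (mod 7); (6|7)=-1, (5|7)=-1; sign (−1)^0·-1^6·-1^3 = -1.
(a,b)_∞: sgn(6783)=+, sgn(692835)=+, so +1.
(a,b)_3: α=-3, u≡2; β=-3, v≡2 (mod 3); (2|3)=-1, (2|3)=-1; sign (−1)^1·-1^-3·-1^-3 = -1.
(a,b)_5: α=2, u≡3; β=3, v≡2 (mod 5); (3|5)=-1, (2|5)=-1; sign (−1)^0·-1^3·-1^2 = -1.
(a,b)_19: α=1, u≡10; β=3, v≡6 (mod 19); (10|19)=-1, (6|19)=+1; sign (−1)^1·-1^3·+1^1 = +1.
(a,b)_11: α=-2, u≡6; β=-1, v≡7 (mod 11); (6|11)=-1, (7|11)=-1; sign (−1)^0·-1^-1·-1^-2 = -1.
Ram(6783, 692835) = {2, 3, 5, 7, 11, 17}; no ℚ_2-point on the conic.

[2, 3, 5, 7, 11, 17]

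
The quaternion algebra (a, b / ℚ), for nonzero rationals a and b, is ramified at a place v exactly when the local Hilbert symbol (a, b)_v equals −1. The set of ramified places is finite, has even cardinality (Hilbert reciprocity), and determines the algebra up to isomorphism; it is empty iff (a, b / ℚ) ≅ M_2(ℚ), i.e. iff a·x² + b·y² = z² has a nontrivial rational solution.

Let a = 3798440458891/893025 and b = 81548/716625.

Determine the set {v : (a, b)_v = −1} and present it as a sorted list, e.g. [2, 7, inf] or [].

Mod squares: a ≡ 9139, b ≡ 1325155. Check v ∈ {∞, 2, 3, 5, 7, 13, 19, 29, 37}.
v=5: a=5^-2·(≡1), b=5^-3·(≡1) mod 5; (1|5)=+1, (1|5)=+1; (−1)^{-2·-3·2}·(+1)^-3·(+1)^-2 = +1.
v=13: a=13^1·(≡3), b=13^-1·(≡5) mod 13; (3|13)=+1, (5|13)=-1; (−1)^{1·-1·6}·(+1)^-1·(-1)^1 = -1.
v=2: v_2(a)=0, v_2(b)=2; units ≡ 3, 3 (mod 8); ε·ε+αω+βω = 1·1+0·1+2·1 ≡ 1  ⇒  (a,b)_2 = -1.
v=37: a=37^3·(≡1), b=37^1·(≡27) mod 37; (1|37)=+1, (27|37)=+1; (−1)^{3·1·18}·(+1)^1·(+1)^3 = +1.
v=19: a=19^3·(≡5), b=19^1·(≡18) mod 19; (5|19)=+1, (18|19)=-1; (−1)^{3·1·9}·(+1)^1·(-1)^3 = +1.
v=3: a=3^-6·(≡1), b=3^-2·(≡1) mod 3; (1|3)=+1, (1|3)=+1; (−1)^{-6·-2·1}·(+1)^-2·(+1)^-6 = +1.
v=∞: 9139 > 0 and 1325155 > 0  ⇒  (a,b)_∞ = +1.
v=7: a=7^-2·(≡2), b=7^-2·(≡6) mod 7; (2|7)=+1, (6|7)=-1; (−1)^{-2·-2·3}·(+1)^-2·(-1)^-2 = +1.
v=29: a=29^2·(≡7), b=29^1·(≡24) mod 29; (7|29)=+1, (24|29)=+1; (−1)^{2·1·14}·(+1)^1·(+1)^2 = +1.
Ram(9139, 1325155) = {2, 13}; no ℚ_2-point on the conic.

[2, 13]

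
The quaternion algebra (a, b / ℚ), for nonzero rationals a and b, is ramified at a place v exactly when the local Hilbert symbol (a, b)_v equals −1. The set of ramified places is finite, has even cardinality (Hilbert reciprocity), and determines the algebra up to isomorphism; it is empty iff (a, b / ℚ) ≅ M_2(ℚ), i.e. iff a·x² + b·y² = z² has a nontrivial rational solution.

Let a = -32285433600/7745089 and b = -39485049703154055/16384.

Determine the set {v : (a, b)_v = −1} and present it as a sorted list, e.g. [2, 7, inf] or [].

Mod squares: a ≡ -1271, b ≡ -5655. Check v ∈ {∞, 2, 3, 5, 7, 11, 13, 23, 29, 31, 41}.
v=29: a=29^0·(≡6), b=29^1·(≡11) mod 29; (6|29)=+1, (11|29)=-1; (−1)^{0·1·14}·(+1)^1·(-1)^0 = +1.
v=3: a=3^4·(≡1), b=3^7·(≡2) mod 3; (1|3)=+1, (2|3)=-1; (−1)^{4·7·1}·(+1)^7·(-1)^4 = +1.
v=23: a=23^-2·(≡10), b=23^0·(≡1) mod 23; (10|23)=-1, (1|23)=+1; (−1)^{-2·0·11}·(-1)^0·(+1)^-2 = +1.
v=7: a=7^2·(≡5), b=7^2·(≡1) mod 7; (5|7)=-1, (1|7)=+1; (−1)^{2·2·3}·(-1)^2·(+1)^2 = +1.
v=5: a=5^2·(≡4), b=5^1·(≡1) mod 5; (4|5)=+1, (1|5)=+1; (−1)^{2·1·2}·(+1)^1·(+1)^2 = +1.
v=13: a=13^0·(≡9), b=13^1·(≡6) mod 13; (9|13)=+1, (6|13)=-1; (−1)^{0·1·6}·(+1)^1·(-1)^0 = +1.
v=∞: -1271 < 0 and -5655 < 0  ⇒  (a,b)_∞ = -1.
v=41: a=41^1·(≡20), b=41^2·(≡6) mod 41; (20|41)=+1, (6|41)=-1; (−1)^{1·2·20}·(+1)^2·(-1)^1 = -1.
v=2: v_2(a)=8, v_2(b)=-14; units ≡ 1, 1 (mod 8); ε·ε+αω+βω = 0·0+8·0+-14·0 ≡ 0  ⇒  (a,b)_2 = +1.
v=11: a=11^-4·(≡9), b=11^2·(≡2) mod 11; (9|11)=+1, (2|11)=-1; (−1)^{-4·2·5}·(+1)^2·(-1)^-4 = +1.
v=31: a=31^1·(≡6), b=31^2·(≡16) mod 31; (6|31)=-1, (16|31)=+1; (−1)^{1·2·15}·(-1)^2·(+1)^1 = +1.
Ram(-1271, -5655) = {41, ∞}; no ℚ_41-point on the conic.

[41, inf]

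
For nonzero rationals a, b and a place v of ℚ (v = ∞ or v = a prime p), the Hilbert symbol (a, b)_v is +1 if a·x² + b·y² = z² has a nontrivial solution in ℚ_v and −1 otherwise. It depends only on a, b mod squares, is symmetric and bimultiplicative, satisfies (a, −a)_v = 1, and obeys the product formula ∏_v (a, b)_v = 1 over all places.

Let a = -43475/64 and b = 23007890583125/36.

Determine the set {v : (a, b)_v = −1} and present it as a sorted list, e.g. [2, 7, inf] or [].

[]

Mod squares: a ≡ -1739, b ≡ 12173. Check v ∈ {∞, 2, 3, 5, 7, 37, 47}.
v=2: v_2(a)=-6, v_2(b)=-2; units ≡ 5, 5 (mod 8); ε·ε+αω+βω = 0·0+-6·1+-2·1 ≡ 0  ⇒  (a,b)_2 = +1.
v=7: a=7^0·(≡2), b=7^1·(≡5) mod 7; (2|7)=+1, (5|7)=-1; (−1)^{0·1·3}·(+1)^1·(-1)^0 = +1.
v=∞: -1739 < 0 and 12173 > 0  ⇒  (a,b)_∞ = +1.
v=3: a=3^0·(≡1), b=3^-2·(≡2) mod 3; (1|3)=+1, (2|3)=-1; (−1)^{0·-2·1}·(+1)^-2·(-1)^0 = +1.
v=5: a=5^2·(≡4), b=5^4·(≡3) mod 5; (4|5)=+1, (3|5)=-1; (−1)^{2·4·2}·(+1)^4·(-1)^2 = +1.
v=37: a=37^1·(≡25), b=37^3·(≡28) mod 37; (25|37)=+1, (28|37)=+1; (−1)^{1·3·18}·(+1)^3·(+1)^1 = +1.
v=47: a=47^1·(≡23), b=47^3·(≡9) mod 47; (23|47)=-1, (9|47)=+1; (−1)^{1·3·23}·(-1)^3·(+1)^1 = +1.
Every local symbol is +1, so the conic -1739·x² + 12173·y² = z² has ℚ_v-points for all v and hence a ℚ-point; (a, b / ℚ) ≅ M_2(ℚ).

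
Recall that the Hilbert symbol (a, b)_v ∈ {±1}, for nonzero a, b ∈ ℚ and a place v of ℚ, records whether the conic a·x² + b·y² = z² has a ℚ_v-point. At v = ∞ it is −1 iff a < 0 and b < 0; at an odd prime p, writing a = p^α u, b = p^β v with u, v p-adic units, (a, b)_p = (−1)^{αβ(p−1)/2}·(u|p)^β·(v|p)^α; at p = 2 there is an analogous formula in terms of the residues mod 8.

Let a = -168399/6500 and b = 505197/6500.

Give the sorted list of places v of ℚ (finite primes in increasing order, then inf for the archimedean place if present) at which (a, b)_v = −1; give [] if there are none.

Mod squares: a ≡ -15015, b ≡ 5005. Check v ∈ {∞, 2, 3, 5, 7, 11, 13}.
v=∞: -15015 < 0 and 5005 > 0  ⇒  (a,b)_∞ = +1.
v=2: v_2(a)=-2, v_2(b)=-2; units ≡ 1, 5 (mod 8); ε·ε+αω+βω = 0·0+-2·1+-2·0 ≡ 0  ⇒  (a,b)_2 = +1.
v=5: a=5^-3·(≡3), b=5^-3·(≡1) mod 5; (3|5)=-1, (1|5)=+1; (−1)^{-3·-3·2}·(-1)^-3·(+1)^-3 = -1.
v=13: a=13^-1·(≡7), b=13^-1·(≡5) mod 13; (7|13)=-1, (5|13)=-1; (−1)^{-1·-1·6}·(-1)^-1·(-1)^-1 = +1.
v=11: a=11^1·(≡8), b=11^1·(≡9) mod 11; (8|11)=-1, (9|11)=+1; (−1)^{1·1·5}·(-1)^1·(+1)^1 = +1.
v=3: a=3^7·(≡2), b=3^8·(≡1) mod 3; (2|3)=-1, (1|3)=+1; (−1)^{7·8·1}·(-1)^8·(+1)^7 = +1.
v=7: a=7^1·(≡4), b=7^1·(≡2) mod 7; (4|7)=+1, (2|7)=+1; (−1)^{1·1·3}·(+1)^1·(+1)^1 = -1.
Ram(-15015, 5005) = {5, 7}; no ℚ_5-point on the conic.

[5, 7]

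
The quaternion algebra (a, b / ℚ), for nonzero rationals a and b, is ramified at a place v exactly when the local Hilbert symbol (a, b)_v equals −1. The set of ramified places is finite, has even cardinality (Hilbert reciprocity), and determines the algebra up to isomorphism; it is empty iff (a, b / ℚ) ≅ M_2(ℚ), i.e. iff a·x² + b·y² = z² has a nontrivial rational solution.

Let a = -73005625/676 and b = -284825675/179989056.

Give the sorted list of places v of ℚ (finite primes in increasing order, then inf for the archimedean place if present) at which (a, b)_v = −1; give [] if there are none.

(a, b) ≡ (-116809, -13547) mod (ℚ^×)²; places V = {2, 3, 5, 7, 11, 13, 19, 23, 29, 31, 37, 41, 43, ∞}.
(a,b)_3: α=0, u≡2; β=-2, v≡1 (mod 3); (2|3)=-1, (1|3)=+1; sign (−1)^0·-1^-2·+1^0 = +1.
(a,b)_37: α=1, u≡27; β=0, v≡22 (mod 37); (27|37)=+1, (22|37)=-1; sign (−1)^0·+1^0·-1^1 = -1.
(a,b)_13: α=-2, u≡12; β=-2, v≡4 (mod 13); (12|13)=+1, (4|13)=+1; sign (−1)^0·+1^-2·+1^-2 = +1.
(a,b)_23: α=0, u≡1; β=1, v≡9 (mod 23); (1|23)=+1, (9|23)=+1; sign (−1)^0·+1^1·+1^0 = +1.
(a,b)_19: α=0, u≡15; β=1, v≡1 (mod 19); (15|19)=-1, (1|19)=+1; sign (−1)^0·-1^1·+1^0 = -1.
(a,b)_43: α=0, u≡8; β=-2, v≡21 (mod 43); (8|43)=-1, (21|43)=+1; sign (−1)^0·-1^-2·+1^0 = +1.
(a,b)_5: α=4, u≡1; β=2, v≡3 (mod 5); (1|5)=+1, (3|5)=-1; sign (−1)^0·+1^2·-1^4 = +1.
(a,b)_11: α=1, u≡6; β=0, v≡4 (mod 11); (6|11)=-1, (4|11)=+1; sign (−1)^0·-1^0·+1^1 = +1.
(a,b)_31: α=0, u≡6; β=1, v≡4 (mod 31); (6|31)=-1, (4|31)=+1; sign (−1)^0·-1^1·+1^0 = -1.
(a,b)_∞: sgn(-116809)=−, sgn(-13547)=−, so -1.
(a,b)_41: α=1, u≡31; β=0, v≡28 (mod 41); (31|41)=+1, (28|41)=-1; sign (−1)^0·+1^0·-1^1 = -1.
(a,b)_2: α=-2, β=-6; u≡7, v≡5 (mod 8); ε(u)ε(v)=1·0, αω(v)=-2·1, βω(u)=-6·0; sum ≡ 0  ⇒  +1.
(a,b)_7: α=1, u≡4; β=0, v≡3 (mod 7); (4|7)=+1, (3|7)=-1; sign (−1)^0·+1^0·-1^1 = -1.
(a,b)_29: α=0, u≡15; β=2, v≡9 (mod 29); (15|29)=-1, (9|29)=+1; sign (−1)^0·-1^2·+1^0 = +1.
Ram(-116809, -13547) = {7, 19, 31, 37, 41, ∞}; no ℚ_7-point on the conic.

[7, 19, 31, 37, 41, inf]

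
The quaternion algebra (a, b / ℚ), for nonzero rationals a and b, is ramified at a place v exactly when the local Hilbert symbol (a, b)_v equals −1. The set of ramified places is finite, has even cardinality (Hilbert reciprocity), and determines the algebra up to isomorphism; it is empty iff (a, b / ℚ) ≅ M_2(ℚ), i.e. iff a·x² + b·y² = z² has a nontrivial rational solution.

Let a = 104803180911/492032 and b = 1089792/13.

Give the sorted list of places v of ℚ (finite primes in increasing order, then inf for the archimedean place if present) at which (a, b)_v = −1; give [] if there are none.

[2, 13, 43, 47]

(a, b) ≡ (21386222, 6149) mod (ℚ^×)²; places V = {2, 3, 11, 13, 31, 37, 43, 47, ∞}.
(a,b)_2: α=-9, β=8; u≡7, v≡5 (mod 8); ε(u)ε(v)=1·0, αω(v)=-9·1, βω(u)=8·0; sum ≡ 1  ⇒  -1.
(a,b)_43: α=1, u≡9; β=1, v≡41 (mod 43); (9|43)=+1, (41|43)=+1; sign (−1)^1·+1^1·+1^1 = -1.
(a,b)_47: α=1, u≡19; β=0, v≡40 (mod 47); (19|47)=-1, (40|47)=-1; sign (−1)^0·-1^0·-1^1 = -1.
(a,b)_31: α=-2, u≡20; β=0, v≡30 (mod 31); (20|31)=+1, (30|31)=-1; sign (−1)^0·+1^0·-1^-2 = +1.
(a,b)_37: α=1, u≡15; β=0, v≡28 (mod 37); (15|37)=-1, (28|37)=+1; sign (−1)^0·-1^0·+1^1 = +1.
(a,b)_∞: sgn(21386222)=+, sgn(6149)=+, so +1.
(a,b)_11: α=3, u≡7; β=1, v≡3 (mod 11); (7|11)=-1, (3|11)=+1; sign (−1)^1·-1^1·+1^3 = +1.
(a,b)_13: α=1, u≡10; β=-1, v≡2 (mod 13); (10|13)=+1, (2|13)=-1; sign (−1)^0·+1^-1·-1^1 = -1.
(a,b)_3: α=4, u≡2; β=2, v≡2 (mod 3); (2|3)=-1, (2|3)=-1; sign (−1)^0·-1^2·-1^4 = +1.
Ram(21386222, 6149) = {2, 13, 43, 47}; no ℚ_2-point on the conic.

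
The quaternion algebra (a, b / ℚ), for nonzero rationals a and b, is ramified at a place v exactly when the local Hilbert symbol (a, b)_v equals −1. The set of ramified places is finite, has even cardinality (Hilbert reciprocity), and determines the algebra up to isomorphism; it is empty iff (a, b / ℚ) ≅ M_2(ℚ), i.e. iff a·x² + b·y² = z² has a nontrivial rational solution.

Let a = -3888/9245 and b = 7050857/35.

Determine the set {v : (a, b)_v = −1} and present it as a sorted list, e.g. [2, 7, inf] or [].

Mod squares: a ≡ -15, b ≡ 256795. Check v ∈ {∞, 2, 3, 5, 7, 11, 23, 29, 31, 43}.
v=3: a=3^5·(≡1), b=3^0·(≡1) mod 3; (1|3)=+1, (1|3)=+1; (−1)^{5·0·1}·(+1)^0·(+1)^5 = +1.
v=5: a=5^-1·(≡3), b=5^-1·(≡1) mod 5; (3|5)=-1, (1|5)=+1; (−1)^{-1·-1·2}·(-1)^-1·(+1)^-1 = -1.
v=29: a=29^0·(≡10), b=29^1·(≡14) mod 29; (10|29)=-1, (14|29)=-1; (−1)^{0·1·14}·(-1)^1·(-1)^0 = -1.
v=23: a=23^0·(≡1), b=23^1·(≡7) mod 23; (1|23)=+1, (7|23)=-1; (−1)^{0·1·11}·(+1)^1·(-1)^0 = +1.
v=7: a=7^0·(≡5), b=7^-1·(≡6) mod 7; (5|7)=-1, (6|7)=-1; (−1)^{0·-1·3}·(-1)^-1·(-1)^0 = -1.
v=11: a=11^0·(≡10), b=11^1·(≡3) mod 11; (10|11)=-1, (3|11)=+1; (−1)^{0·1·5}·(-1)^1·(+1)^0 = -1.
v=43: a=43^-2·(≡5), b=43^0·(≡30) mod 43; (5|43)=-1, (30|43)=-1; (−1)^{-2·0·21}·(-1)^0·(-1)^-2 = +1.
v=2: v_2(a)=4, v_2(b)=0; units ≡ 1, 3 (mod 8); ε·ε+αω+βω = 0·1+4·1+0·0 ≡ 0  ⇒  (a,b)_2 = +1.
v=31: a=31^0·(≡7), b=31^2·(≡13) mod 31; (7|31)=+1, (13|31)=-1; (−1)^{0·2·15}·(+1)^2·(-1)^0 = +1.
v=∞: -15 < 0 and 256795 > 0  ⇒  (a,b)_∞ = +1.
|Ram(-15, 256795)| = 4, even; anisotropic at {5, 7, 11, 29}.

[5, 7, 11, 29]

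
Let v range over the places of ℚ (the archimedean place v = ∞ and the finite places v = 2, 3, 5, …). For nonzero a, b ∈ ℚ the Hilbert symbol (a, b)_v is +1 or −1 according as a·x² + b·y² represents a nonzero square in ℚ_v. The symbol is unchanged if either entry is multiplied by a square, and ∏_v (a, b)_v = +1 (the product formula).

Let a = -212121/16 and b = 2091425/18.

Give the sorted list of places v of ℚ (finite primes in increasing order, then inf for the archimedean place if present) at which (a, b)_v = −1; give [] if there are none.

Mod squares: a ≡ -481, b ≡ 167314. Check v ∈ {∞, 2, 3, 5, 7, 13, 17, 19, 37}.
v=∞: -481 < 0 and 167314 > 0  ⇒  (a,b)_∞ = +1.
v=5: a=5^0·(≡4), b=5^2·(≡4) mod 5; (4|5)=+1, (4|5)=+1; (−1)^{0·2·2}·(+1)^2·(+1)^0 = +1.
v=13: a=13^1·(≡8), b=13^0·(≡10) mod 13; (8|13)=-1, (10|13)=+1; (−1)^{1·0·6}·(-1)^0·(+1)^1 = +1.
v=3: a=3^2·(≡2), b=3^-2·(≡1) mod 3; (2|3)=-1, (1|3)=+1; (−1)^{2·-2·1}·(-1)^-2·(+1)^2 = +1.
v=19: a=19^0·(≡8), b=19^1·(≡11) mod 19; (8|19)=-1, (11|19)=+1; (−1)^{0·1·9}·(-1)^1·(+1)^0 = -1.
v=7: a=7^2·(≡2), b=7^1·(≡2) mod 7; (2|7)=+1, (2|7)=+1; (−1)^{2·1·3}·(+1)^1·(+1)^2 = +1.
v=37: a=37^1·(≡14), b=37^1·(≡22) mod 37; (14|37)=-1, (22|37)=-1; (−1)^{1·1·18}·(-1)^1·(-1)^1 = +1.
v=2: v_2(a)=-4, v_2(b)=-1; units ≡ 7, 1 (mod 8); ε·ε+αω+βω = 1·0+-4·0+-1·0 ≡ 0  ⇒  (a,b)_2 = +1.
v=17: a=17^0·(≡12), b=17^1·(≡13) mod 17; (12|17)=-1, (13|17)=+1; (−1)^{0·1·8}·(-1)^1·(+1)^0 = -1.
Ram(-481, 167314) = {17, 19}; no ℚ_17-point on the conic.

[17, 19]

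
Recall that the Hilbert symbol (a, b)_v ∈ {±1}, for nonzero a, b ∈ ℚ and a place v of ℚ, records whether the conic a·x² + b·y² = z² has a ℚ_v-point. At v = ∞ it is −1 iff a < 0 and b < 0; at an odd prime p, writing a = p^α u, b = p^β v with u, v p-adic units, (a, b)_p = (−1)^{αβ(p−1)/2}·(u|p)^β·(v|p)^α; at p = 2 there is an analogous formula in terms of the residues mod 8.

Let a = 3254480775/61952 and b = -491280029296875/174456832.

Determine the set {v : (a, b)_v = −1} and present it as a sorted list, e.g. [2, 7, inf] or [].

[2, 3]

Mod squares: a ≡ 78, b ≡ -66. Check v ∈ {∞, 2, 3, 5, 7, 11, 13, 29}.
v=2: v_2(a)=-9, v_2(b)=-17; units ≡ 7, 7 (mod 8); ε·ε+αω+βω = 1·1+-9·0+-17·0 ≡ 1  ⇒  (a,b)_2 = -1.
v=29: a=29^2·(≡20), b=29^0·(≡26) mod 29; (20|29)=+1, (26|29)=-1; (−1)^{2·0·14}·(+1)^0·(-1)^2 = +1.
v=11: a=11^-2·(≡3), b=11^-3·(≡4) mod 11; (3|11)=+1, (4|11)=+1; (−1)^{-2·-3·5}·(+1)^-3·(+1)^-2 = +1.
v=∞: 78 > 0 and -66 < 0  ⇒  (a,b)_∞ = +1.
v=3: a=3^5·(≡2), b=3^5·(≡2) mod 3; (2|3)=-1, (2|3)=-1; (−1)^{5·5·1}·(-1)^5·(-1)^5 = -1.
v=13: a=13^1·(≡5), b=13^2·(≡10) mod 13; (5|13)=-1, (10|13)=+1; (−1)^{1·2·6}·(-1)^2·(+1)^1 = +1.
v=5: a=5^2·(≡3), b=5^12·(≡1) mod 5; (3|5)=-1, (1|5)=+1; (−1)^{2·12·2}·(-1)^12·(+1)^2 = +1.
v=7: a=7^2·(≡4), b=7^2·(≡4) mod 7; (4|7)=+1, (4|7)=+1; (−1)^{2·2·3}·(+1)^2·(+1)^2 = +1.
Ram(78, -66) = {2, 3}; no ℚ_2-point on the conic.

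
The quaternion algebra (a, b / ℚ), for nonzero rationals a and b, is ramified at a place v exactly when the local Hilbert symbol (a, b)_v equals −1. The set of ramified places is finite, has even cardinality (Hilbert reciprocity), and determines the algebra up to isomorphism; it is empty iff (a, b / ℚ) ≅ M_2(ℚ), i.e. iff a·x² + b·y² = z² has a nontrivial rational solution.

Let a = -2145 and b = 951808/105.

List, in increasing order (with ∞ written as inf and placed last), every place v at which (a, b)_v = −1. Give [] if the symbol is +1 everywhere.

Mod squares: a ≡ -2145, b ≡ 2310. Check v ∈ {∞, 2, 3, 5, 7, 11, 13}.
v=13: a=13^1·(≡4), b=13^2·(≡3) mod 13; (4|13)=+1, (3|13)=+1; (−1)^{1·2·6}·(+1)^2·(+1)^1 = +1.
v=7: a=7^0·(≡4), b=7^-1·(≡4) mod 7; (4|7)=+1, (4|7)=+1; (−1)^{0·-1·3}·(+1)^-1·(+1)^0 = +1.
v=11: a=11^1·(≡3), b=11^1·(≡4) mod 11; (3|11)=+1, (4|11)=+1; (−1)^{1·1·5}·(+1)^1·(+1)^1 = -1.
v=2: v_2(a)=0, v_2(b)=9; units ≡ 7, 3 (mod 8); ε·ε+αω+βω = 1·1+0·1+9·0 ≡ 1  ⇒  (a,b)_2 = -1.
v=3: a=3^1·(≡2), b=3^-1·(≡2) mod 3; (2|3)=-1, (2|3)=-1; (−1)^{1·-1·1}·(-1)^-1·(-1)^1 = -1.
v=5: a=5^1·(≡1), b=5^-1·(≡3) mod 5; (1|5)=+1, (3|5)=-1; (−1)^{1·-1·2}·(+1)^-1·(-1)^1 = -1.
v=∞: -2145 < 0 and 2310 > 0  ⇒  (a,b)_∞ = +1.
(-2145, 2310 / ℚ) ramifies at {2, 3, 5, 11}: a division algebra.

[2, 3, 5, 11]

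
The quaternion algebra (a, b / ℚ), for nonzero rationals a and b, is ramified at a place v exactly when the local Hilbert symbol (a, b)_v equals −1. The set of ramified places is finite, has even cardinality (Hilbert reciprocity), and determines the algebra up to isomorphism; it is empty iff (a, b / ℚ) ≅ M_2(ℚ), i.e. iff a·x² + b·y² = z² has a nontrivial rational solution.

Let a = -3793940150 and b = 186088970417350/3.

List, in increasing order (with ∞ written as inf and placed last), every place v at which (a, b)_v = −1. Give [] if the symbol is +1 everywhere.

(a, b) ≡ (-374, 9282) mod (ℚ^×)²; places V = {2, 3, 5, 7, 11, 13, 17, ∞}.
(a,b)_∞: sgn(-374)=−, sgn(9282)=+, so +1.
(a,b)_2: α=1, β=1; u≡5, v≡1 (mod 8); ε(u)ε(v)=0·0, αω(v)=1·0, βω(u)=1·1; sum ≡ 1  ⇒  -1.
(a,b)_5: α=2, u≡4; β=2, v≡3 (mod 5); (4|5)=+1, (3|5)=-1; sign (−1)^0·+1^2·-1^2 = +1.
(a,b)_3: α=0, u≡1; β=-1, v≡1 (mod 3); (1|3)=+1, (1|3)=+1; sign (−1)^0·+1^-1·+1^0 = +1.
(a,b)_7: α=4, u≡2; β=7, v≡5 (mod 7); (2|7)=+1, (5|7)=-1; sign (−1)^0·+1^7·-1^4 = +1.
(a,b)_13: α=2, u≡12; β=3, v≡1 (mod 13); (12|13)=+1, (1|13)=+1; sign (−1)^0·+1^3·+1^2 = +1.
(a,b)_17: α=1, u≡7; β=1, v≡2 (mod 17); (7|17)=-1, (2|17)=+1; sign (−1)^0·-1^1·+1^1 = -1.
(a,b)_11: α=1, u≡8; β=2, v≡4 (mod 11); (8|11)=-1, (4|11)=+1; sign (−1)^0·-1^2·+1^1 = +1.
(-374, 9282 / ℚ) ramifies at {2, 17}: a division algebra.

[2, 17]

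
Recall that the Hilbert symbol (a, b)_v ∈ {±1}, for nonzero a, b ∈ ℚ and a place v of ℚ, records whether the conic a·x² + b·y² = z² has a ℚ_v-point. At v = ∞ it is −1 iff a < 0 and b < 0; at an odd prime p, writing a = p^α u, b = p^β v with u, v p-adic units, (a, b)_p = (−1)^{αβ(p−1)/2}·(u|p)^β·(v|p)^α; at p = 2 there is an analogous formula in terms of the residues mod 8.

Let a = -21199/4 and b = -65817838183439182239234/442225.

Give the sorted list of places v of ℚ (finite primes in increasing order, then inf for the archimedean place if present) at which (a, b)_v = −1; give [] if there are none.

[3, 17, 37, inf]

Mod squares: a ≡ -21199, b ≡ -276834. Check v ∈ {∞, 2, 3, 5, 7, 11, 17, 19, 29, 37, 41, 43}.
v=43: a=43^1·(≡38), b=43^3·(≡20) mod 43; (38|43)=+1, (20|43)=-1; (−1)^{1·3·21}·(+1)^3·(-1)^1 = +1.
v=11: a=11^0·(≡5), b=11^2·(≡4) mod 11; (5|11)=+1, (4|11)=+1; (−1)^{0·2·5}·(+1)^2·(+1)^0 = +1.
v=3: a=3^0·(≡2), b=3^3·(≡2) mod 3; (2|3)=-1, (2|3)=-1; (−1)^{0·3·1}·(-1)^3·(-1)^0 = -1.
v=2: v_2(a)=-2, v_2(b)=1; units ≡ 1, 7 (mod 8); ε·ε+αω+βω = 0·1+-2·0+1·0 ≡ 0  ⇒  (a,b)_2 = +1.
v=19: a=19^0·(≡6), b=19^-2·(≡13) mod 19; (6|19)=+1, (13|19)=-1; (−1)^{0·-2·9}·(+1)^-2·(-1)^0 = +1.
v=∞: -21199 < 0 and -276834 < 0  ⇒  (a,b)_∞ = -1.
v=7: a=7^0·(≡1), b=7^-2·(≡2) mod 7; (1|7)=+1, (2|7)=+1; (−1)^{0·-2·3}·(+1)^-2·(+1)^0 = +1.
v=17: a=17^1·(≡7), b=17^4·(≡6) mod 17; (7|17)=-1, (6|17)=-1; (−1)^{1·4·8}·(-1)^4·(-1)^1 = -1.
v=29: a=29^1·(≡13), b=29^3·(≡5) mod 29; (13|29)=+1, (5|29)=+1; (−1)^{1·3·14}·(+1)^3·(+1)^1 = +1.
v=5: a=5^0·(≡4), b=5^-2·(≡4) mod 5; (4|5)=+1, (4|5)=+1; (−1)^{0·-2·2}·(+1)^-2·(+1)^0 = +1.
v=41: a=41^0·(≡20), b=41^2·(≡40) mod 41; (20|41)=+1, (40|41)=+1; (−1)^{0·2·20}·(+1)^2·(+1)^0 = +1.
v=37: a=37^0·(≡19), b=37^1·(≡31) mod 37; (19|37)=-1, (31|37)=-1; (−1)^{0·1·18}·(-1)^1·(-1)^0 = -1.
(-21199, -276834 / ℚ) ramifies at {3, 17, 37, ∞}: a division algebra.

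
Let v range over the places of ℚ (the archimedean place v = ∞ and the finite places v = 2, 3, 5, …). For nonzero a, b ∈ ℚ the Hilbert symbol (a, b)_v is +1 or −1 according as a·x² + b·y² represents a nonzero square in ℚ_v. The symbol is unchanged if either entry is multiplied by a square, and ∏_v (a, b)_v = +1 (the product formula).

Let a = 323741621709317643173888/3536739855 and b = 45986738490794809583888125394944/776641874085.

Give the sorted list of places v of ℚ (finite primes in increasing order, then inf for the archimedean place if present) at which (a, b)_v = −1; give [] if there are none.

(a, b) ≡ (10010, 5610) mod (ℚ^×)²; places V = {2, 3, 5, 7, 11, 13, 17, 29, ∞}.
(a,b)_11: α=-3, u≡7; β=-5, v≡3 (mod 11); (7|11)=-1, (3|11)=+1; sign (−1)^1·-1^-5·+1^-3 = +1.
(a,b)_∞: sgn(10010)=+, sgn(5610)=+, so +1.
(a,b)_2: α=43, β=61; u≡5, v≡5 (mod 8); ε(u)ε(v)=0·0, αω(v)=43·1, βω(u)=61·1; sum ≡ 0  ⇒  +1.
(a,b)_5: α=-1, u≡3; β=-1, v≡2 (mod 5); (3|5)=-1, (2|5)=-1; sign (−1)^0·-1^-1·-1^-1 = +1.
(a,b)_7: α=3, u≡2; β=-2, v≡3 (mod 7); (2|7)=+1, (3|7)=-1; sign (−1)^0·+1^-2·-1^3 = -1.
(a,b)_17: α=2, u≡14; β=3, v≡3 (mod 17); (14|17)=-1, (3|17)=-1; sign (−1)^0·-1^3·-1^2 = -1.
(a,b)_13: α=5, u≡4; β=6, v≡5 (mod 13); (4|13)=+1, (5|13)=-1; sign (−1)^0·+1^6·-1^5 = -1.
(a,b)_29: α=0, u≡22; β=2, v≡25 (mod 29); (22|29)=+1, (25|29)=+1; sign (−1)^0·+1^2·+1^0 = +1.
(a,b)_3: α=-12, u≡2; β=-9, v≡1 (mod 3); (2|3)=-1, (1|3)=+1; sign (−1)^0·-1^-9·+1^-12 = -1.
Ram(10010, 5610) = {3, 7, 13, 17}; no ℚ_3-point on the conic.

[3, 7, 13, 17]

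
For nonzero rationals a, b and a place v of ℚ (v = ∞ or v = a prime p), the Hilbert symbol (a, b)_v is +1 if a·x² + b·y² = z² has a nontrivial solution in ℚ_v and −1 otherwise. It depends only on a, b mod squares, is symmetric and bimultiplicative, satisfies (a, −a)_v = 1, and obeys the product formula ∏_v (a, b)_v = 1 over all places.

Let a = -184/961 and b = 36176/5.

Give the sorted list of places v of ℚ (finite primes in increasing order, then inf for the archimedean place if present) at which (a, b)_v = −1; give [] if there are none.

Mod squares: a ≡ -46, b ≡ 11305. Check v ∈ {∞, 2, 5, 7, 17, 19, 23, 31}.
v=7: a=7^0·(≡6), b=7^1·(≡6) mod 7; (6|7)=-1, (6|7)=-1; (−1)^{0·1·3}·(-1)^1·(-1)^0 = -1.
v=2: v_2(a)=3, v_2(b)=4; units ≡ 1, 1 (mod 8); ε·ε+αω+βω = 0·0+3·0+4·0 ≡ 0  ⇒  (a,b)_2 = +1.
v=31: a=31^-2·(≡2), b=31^0·(≡6) mod 31; (2|31)=+1, (6|31)=-1; (−1)^{-2·0·15}·(+1)^0·(-1)^-2 = +1.
v=∞: -46 < 0 and 11305 > 0  ⇒  (a,b)_∞ = +1.
v=19: a=19^0·(≡4), b=19^1·(≡16) mod 19; (4|19)=+1, (16|19)=+1; (−1)^{0·1·9}·(+1)^1·(+1)^0 = +1.
v=23: a=23^1·(≡20), b=23^0·(≡4) mod 23; (20|23)=-1, (4|23)=+1; (−1)^{1·0·11}·(-1)^0·(+1)^1 = +1.
v=17: a=17^0·(≡6), b=17^1·(≡4) mod 17; (6|17)=-1, (4|17)=+1; (−1)^{0·1·8}·(-1)^1·(+1)^0 = -1.
v=5: a=5^0·(≡1), b=5^-1·(≡1) mod 5; (1|5)=+1, (1|5)=+1; (−1)^{0·-1·2}·(+1)^-1·(+1)^0 = +1.
Ram(-46, 11305) = {7, 17}; no ℚ_7-point on the conic.

[7, 17]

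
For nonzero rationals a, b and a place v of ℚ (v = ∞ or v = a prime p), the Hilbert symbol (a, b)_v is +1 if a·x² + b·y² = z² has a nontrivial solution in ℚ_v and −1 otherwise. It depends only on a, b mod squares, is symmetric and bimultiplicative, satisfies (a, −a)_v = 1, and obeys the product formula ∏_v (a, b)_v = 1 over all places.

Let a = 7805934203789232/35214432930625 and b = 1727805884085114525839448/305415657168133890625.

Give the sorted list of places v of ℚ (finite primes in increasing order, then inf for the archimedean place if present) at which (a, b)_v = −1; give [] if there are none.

(a, b) ≡ (3, 102) mod (ℚ^×)²; places V = {2, 3, 5, 7, 13, 17, 19, 31, ∞}.
(a,b)_31: α=-4, u≡27; β=-6, v≡16 (mod 31); (27|31)=-1, (16|31)=+1; sign (−1)^0·-1^-6·+1^-4 = +1.
(a,b)_19: α=-2, u≡3; β=-4, v≡4 (mod 19); (3|19)=-1, (4|19)=+1; sign (−1)^0·-1^-4·+1^-2 = +1.
(a,b)_7: α=6, u≡6; β=8, v≡4 (mod 7); (6|7)=-1, (4|7)=+1; sign (−1)^0·-1^8·+1^6 = +1.
(a,b)_5: α=-4, u≡3; β=-6, v≡2 (mod 5); (3|5)=-1, (2|5)=-1; sign (−1)^0·-1^-6·-1^-4 = +1.
(a,b)_13: α=-2, u≡3; β=-2, v≡6 (mod 13); (3|13)=+1, (6|13)=-1; sign (−1)^0·+1^-2·-1^-2 = +1.
(a,b)_17: α=2, u≡12; β=3, v≡14 (mod 17); (12|17)=-1, (14|17)=-1; sign (−1)^0·-1^3·-1^2 = -1.
(a,b)_3: α=15, u≡1; β=27, v≡1 (mod 3); (1|3)=+1, (1|3)=+1; sign (−1)^1·+1^27·+1^15 = -1.
(a,b)_2: α=4, β=3; u≡3, v≡3 (mod 8); ε(u)ε(v)=1·1, αω(v)=4·1, βω(u)=3·1; sum ≡ 0  ⇒  +1.
(a,b)_∞: sgn(3)=+, sgn(102)=+, so +1.
|Ram(3, 102)| = 2, even; anisotropic at {3, 17}.

[3, 17]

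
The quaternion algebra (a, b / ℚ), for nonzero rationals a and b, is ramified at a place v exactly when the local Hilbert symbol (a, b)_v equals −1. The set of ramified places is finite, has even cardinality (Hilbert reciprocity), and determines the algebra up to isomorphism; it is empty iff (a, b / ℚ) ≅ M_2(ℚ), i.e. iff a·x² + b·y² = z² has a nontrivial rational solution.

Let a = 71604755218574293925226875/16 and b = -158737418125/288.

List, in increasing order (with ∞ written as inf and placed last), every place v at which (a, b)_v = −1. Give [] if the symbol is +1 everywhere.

(a, b) ≡ (1776083, -507959738) mod (ℚ^×)²; places V = {2, 3, 5, 11, 13, 23, 31, 47, 53, ∞}.
(a,b)_3: α=0, u≡2; β=-2, v≡1 (mod 3); (2|3)=-1, (1|3)=+1; sign (−1)^0·-1^-2·+1^0 = +1.
(a,b)_5: α=4, u≡3; β=4, v≡2 (mod 5); (3|5)=-1, (2|5)=-1; sign (−1)^0·-1^4·-1^4 = +1.
(a,b)_47: α=3, u≡27; β=1, v≡11 (mod 47); (27|47)=+1, (11|47)=-1; sign (−1)^1·+1^1·-1^3 = +1.
(a,b)_11: α=2, u≡5; β=1, v≡2 (mod 11); (5|11)=+1, (2|11)=-1; sign (−1)^0·+1^1·-1^2 = +1.
(a,b)_23: α=3, u≡17; β=1, v≡14 (mod 23); (17|23)=-1, (14|23)=-1; sign (−1)^1·-1^1·-1^3 = -1.
(a,b)_53: α=3, u≡24; β=1, v≡35 (mod 53); (24|53)=+1, (35|53)=-1; sign (−1)^0·+1^1·-1^3 = -1.
(a,b)_2: α=-4, β=-5; u≡3, v≡3 (mod 8); ε(u)ε(v)=1·1, αω(v)=-4·1, βω(u)=-5·1; sum ≡ 0  ⇒  +1.
(a,b)_31: α=3, u≡14; β=1, v≡23 (mod 31); (14|31)=+1, (23|31)=-1; sign (−1)^1·+1^1·-1^3 = +1.
(a,b)_∞: sgn(1776083)=+, sgn(-507959738)=−, so +1.
(a,b)_13: α=2, u≡3; β=1, v≡10 (mod 13); (3|13)=+1, (10|13)=+1; sign (−1)^0·+1^1·+1^2 = +1.
|Ram(1776083, -507959738)| = 2, even; anisotropic at {23, 53}.

[23, 53]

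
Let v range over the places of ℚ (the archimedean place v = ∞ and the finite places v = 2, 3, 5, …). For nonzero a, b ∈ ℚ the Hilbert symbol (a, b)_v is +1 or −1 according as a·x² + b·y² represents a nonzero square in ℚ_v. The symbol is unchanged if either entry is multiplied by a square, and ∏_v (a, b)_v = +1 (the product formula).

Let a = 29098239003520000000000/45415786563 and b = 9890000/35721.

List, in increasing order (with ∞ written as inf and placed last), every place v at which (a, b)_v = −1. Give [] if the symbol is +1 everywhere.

[3, 23]

(a, b) ≡ (139449, 989) mod (ℚ^×)²; places V = {2, 3, 5, 7, 23, 31, 43, 47, ∞}.
(a,b)_2: α=16, β=4; u≡1, v≡5 (mod 8); ε(u)ε(v)=0·0, αω(v)=16·1, βω(u)=4·0; sum ≡ 0  ⇒  +1.
(a,b)_23: α=3, u≡5; β=1, v≡19 (mod 23); (5|23)=-1, (19|23)=-1; sign (−1)^1·-1^1·-1^3 = -1.
(a,b)_5: α=10, u≡1; β=4, v≡4 (mod 5); (1|5)=+1, (4|5)=+1; sign (−1)^0·+1^4·+1^10 = +1.
(a,b)_31: α=-2, u≡17; β=0, v≡25 (mod 31); (17|31)=-1, (25|31)=+1; sign (−1)^0·-1^0·+1^-2 = +1.
(a,b)_47: α=1, u≡6; β=0, v≡25 (mod 47); (6|47)=+1, (25|47)=+1; sign (−1)^0·+1^0·+1^1 = +1.
(a,b)_7: α=-4, u≡4; β=-2, v≡1 (mod 7); (4|7)=+1, (1|7)=+1; sign (−1)^0·+1^-2·+1^-4 = +1.
(a,b)_3: α=-9, u≡1; β=-6, v≡2 (mod 3); (1|3)=+1, (2|3)=-1; sign (−1)^0·+1^-6·-1^-9 = -1.
(a,b)_∞: sgn(139449)=+, sgn(989)=+, so +1.
(a,b)_43: α=3, u≡42; β=1, v≡40 (mod 43); (42|43)=-1, (40|43)=+1; sign (−1)^1·-1^1·+1^3 = +1.
Ram(139449, 989) = {3, 23}; no ℚ_3-point on the conic.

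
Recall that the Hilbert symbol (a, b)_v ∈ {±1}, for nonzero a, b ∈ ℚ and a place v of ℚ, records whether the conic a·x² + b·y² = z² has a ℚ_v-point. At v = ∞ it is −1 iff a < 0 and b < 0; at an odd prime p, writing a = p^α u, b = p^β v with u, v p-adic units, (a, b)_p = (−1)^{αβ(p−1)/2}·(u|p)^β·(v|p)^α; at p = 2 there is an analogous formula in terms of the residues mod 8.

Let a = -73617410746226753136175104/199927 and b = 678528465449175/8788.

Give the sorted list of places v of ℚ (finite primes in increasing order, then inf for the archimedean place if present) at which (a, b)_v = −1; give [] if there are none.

Mod squares: a ≡ -3542, b ≡ 62491. Check v ∈ {∞, 2, 3, 5, 7, 11, 13, 19, 23}.
v=∞: -3542 < 0 and 62491 > 0  ⇒  (a,b)_∞ = +1.
v=7: a=7^-1·(≡5), b=7^0·(≡4) mod 7; (5|7)=-1, (4|7)=+1; (−1)^{-1·0·3}·(-1)^0·(+1)^-1 = +1.
v=5: a=5^0·(≡3), b=5^2·(≡4) mod 5; (3|5)=-1, (4|5)=+1; (−1)^{0·2·2}·(-1)^2·(+1)^0 = +1.
v=3: a=3^8·(≡1), b=3^6·(≡1) mod 3; (1|3)=+1, (1|3)=+1; (−1)^{8·6·1}·(+1)^6·(+1)^8 = +1.
v=23: a=23^5·(≡14), b=23^3·(≡2) mod 23; (14|23)=-1, (2|23)=+1; (−1)^{5·3·11}·(-1)^3·(+1)^5 = +1.
v=19: a=19^2·(≡1), b=19^1·(≡12) mod 19; (1|19)=+1, (12|19)=-1; (−1)^{2·1·9}·(+1)^1·(-1)^2 = +1.
v=13: a=13^-4·(≡6), b=13^-3·(≡4) mod 13; (6|13)=-1, (4|13)=+1; (−1)^{-4·-3·6}·(-1)^-3·(+1)^-4 = -1.
v=11: a=11^9·(≡10), b=11^5·(≡5) mod 11; (10|11)=-1, (5|11)=+1; (−1)^{9·5·5}·(-1)^5·(+1)^9 = +1.
v=2: v_2(a)=11, v_2(b)=-2; units ≡ 5, 3 (mod 8); ε·ε+αω+βω = 0·1+11·1+-2·1 ≡ 1  ⇒  (a,b)_2 = -1.
|Ram(-3542, 62491)| = 2, even; anisotropic at {2, 13}.

[2, 13]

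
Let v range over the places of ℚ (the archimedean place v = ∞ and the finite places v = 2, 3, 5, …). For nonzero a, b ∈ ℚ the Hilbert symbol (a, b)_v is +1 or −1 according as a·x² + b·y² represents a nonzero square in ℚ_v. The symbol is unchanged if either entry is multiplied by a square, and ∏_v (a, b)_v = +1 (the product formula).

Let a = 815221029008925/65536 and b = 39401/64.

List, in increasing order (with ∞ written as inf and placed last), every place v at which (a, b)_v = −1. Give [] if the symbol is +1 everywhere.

[3, 11, 29, 53]

(a, b) ≡ (76943757, 41) mod (ℚ^×)²; places V = {2, 3, 5, 7, 11, 29, 31, 37, 41, 53, ∞}.
(a,b)_53: α=1, u≡38; β=0, v≡2 (mod 53); (38|53)=+1, (2|53)=-1; sign (−1)^0·+1^0·-1^1 = -1.
(a,b)_2: α=-16, β=-6; u≡5, v≡1 (mod 8); ε(u)ε(v)=0·0, αω(v)=-16·0, βω(u)=-6·1; sum ≡ 0  ⇒  +1.
(a,b)_5: α=2, u≡2; β=0, v≡4 (mod 5); (2|5)=-1, (4|5)=+1; sign (−1)^0·-1^0·+1^2 = +1.
(a,b)_41: α=1, u≡23; β=1, v≡40 (mod 41); (23|41)=+1, (40|41)=+1; sign (−1)^0·+1^1·+1^1 = +1.
(a,b)_11: α=1, u≡1; β=0, v≡6 (mod 11); (1|11)=+1, (6|11)=-1; sign (−1)^0·+1^0·-1^1 = -1.
(a,b)_7: α=2, u≡2; β=0, v≡5 (mod 7); (2|7)=+1, (5|7)=-1; sign (−1)^0·+1^0·-1^2 = +1.
(a,b)_37: α=1, u≡22; β=0, v≡30 (mod 37); (22|37)=-1, (30|37)=+1; sign (−1)^0·-1^0·+1^1 = +1.
(a,b)_∞: sgn(76943757)=+, sgn(41)=+, so +1.
(a,b)_29: α=1, u≡1; β=0, v≡8 (mod 29); (1|29)=+1, (8|29)=-1; sign (−1)^0·+1^0·-1^1 = -1.
(a,b)_3: α=3, u≡1; β=0, v≡2 (mod 3); (1|3)=+1, (2|3)=-1; sign (−1)^0·+1^0·-1^3 = -1.
(a,b)_31: α=2, u≡24; β=2, v≡5 (mod 31); (24|31)=-1, (5|31)=+1; sign (−1)^0·-1^2·+1^2 = +1.
(76943757, 41 / ℚ) ramifies at {3, 11, 29, 53}: a division algebra.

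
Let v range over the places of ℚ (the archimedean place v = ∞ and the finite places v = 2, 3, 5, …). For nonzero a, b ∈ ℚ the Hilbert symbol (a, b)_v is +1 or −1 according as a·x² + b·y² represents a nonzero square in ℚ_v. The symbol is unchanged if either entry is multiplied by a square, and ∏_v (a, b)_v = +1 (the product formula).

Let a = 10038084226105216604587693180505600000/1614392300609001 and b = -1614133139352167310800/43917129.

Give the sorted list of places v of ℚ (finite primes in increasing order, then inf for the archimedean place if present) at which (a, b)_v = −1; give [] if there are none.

(a, b) ≡ (108035, -1517) mod (ℚ^×)²; places V = {2, 3, 5, 7, 11, 17, 31, 37, 41, 43, 47, ∞}.
(a,b)_5: α=5, u≡2; β=2, v≡2 (mod 5); (2|5)=-1, (2|5)=-1; sign (−1)^0·-1^2·-1^5 = -1.
(a,b)_2: α=12, β=4; u≡3, v≡3 (mod 8); ε(u)ε(v)=1·1, αω(v)=12·1, βω(u)=4·1; sum ≡ 1  ⇒  -1.
(a,b)_3: α=-4, u≡2; β=-2, v≡1 (mod 3); (2|3)=-1, (1|3)=+1; sign (−1)^0·-1^-2·+1^-4 = +1.
(a,b)_31: α=5, u≡6; β=4, v≡20 (mod 31); (6|31)=-1, (20|31)=+1; sign (−1)^0·-1^4·+1^5 = +1.
(a,b)_47: α=-6, u≡35; β=-4, v≡4 (mod 47); (35|47)=-1, (4|47)=+1; sign (−1)^0·-1^-4·+1^-6 = +1.
(a,b)_43: α=-2, u≡20; β=0, v≡31 (mod 43); (20|43)=-1, (31|43)=+1; sign (−1)^0·-1^0·+1^-2 = +1.
(a,b)_41: α=5, u≡3; β=3, v≡31 (mod 41); (3|41)=-1, (31|41)=+1; sign (−1)^0·-1^3·+1^5 = -1.
(a,b)_11: α=4, u≡9; β=2, v≡9 (mod 11); (9|11)=+1, (9|11)=+1; sign (−1)^0·+1^2·+1^4 = +1.
(a,b)_37: α=2, u≡32; β=1, v≡12 (mod 37); (32|37)=-1, (12|37)=+1; sign (−1)^0·-1^1·+1^2 = -1.
(a,b)_7: α=4, u≡4; β=2, v≡1 (mod 7); (4|7)=+1, (1|7)=+1; sign (−1)^0·+1^2·+1^4 = +1.
(a,b)_∞: sgn(108035)=+, sgn(-1517)=−, so +1.
(a,b)_17: α=3, u≡6; β=2, v≡9 (mod 17); (6|17)=-1, (9|17)=+1; sign (−1)^0·-1^2·+1^3 = +1.
(108035, -1517 / ℚ) ramifies at {2, 5, 37, 41}: a division algebra.

[2, 5, 37, 41]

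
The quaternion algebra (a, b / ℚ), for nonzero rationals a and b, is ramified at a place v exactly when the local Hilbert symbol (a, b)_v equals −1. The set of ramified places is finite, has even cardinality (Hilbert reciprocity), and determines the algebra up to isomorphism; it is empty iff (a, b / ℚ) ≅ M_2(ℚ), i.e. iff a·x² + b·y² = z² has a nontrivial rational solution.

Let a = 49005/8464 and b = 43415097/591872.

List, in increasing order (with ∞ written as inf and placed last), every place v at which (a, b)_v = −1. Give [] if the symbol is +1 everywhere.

(a, b) ≡ (5, 66) mod (ℚ^×)²; places V = {2, 3, 5, 11, 17, 23, 31, 37, ∞}.
(a,b)_∞: sgn(5)=+, sgn(66)=+, so +1.
(a,b)_17: α=0, u≡3; β=-2, v≡9 (mod 17); (3|17)=-1, (9|17)=+1; sign (−1)^0·-1^-2·+1^0 = +1.
(a,b)_3: α=4, u≡2; β=1, v≡1 (mod 3); (2|3)=-1, (1|3)=+1; sign (−1)^0·-1^1·+1^4 = -1.
(a,b)_23: α=-2, u≡11; β=0, v≡14 (mod 23); (11|23)=-1, (14|23)=-1; sign (−1)^0·-1^0·-1^-2 = +1.
(a,b)_11: α=2, u≡4; β=1, v≡10 (mod 11); (4|11)=+1, (10|11)=-1; sign (−1)^0·+1^1·-1^2 = +1.
(a,b)_31: α=0, u≡25; β=2, v≡16 (mod 31); (25|31)=+1, (16|31)=+1; sign (−1)^0·+1^2·+1^0 = +1.
(a,b)_37: α=0, u≡31; β=2, v≡15 (mod 37); (31|37)=-1, (15|37)=-1; sign (−1)^0·-1^2·-1^0 = +1.
(a,b)_2: α=-4, β=-11; u≡5, v≡1 (mod 8); ε(u)ε(v)=0·0, αω(v)=-4·0, βω(u)=-11·1; sum ≡ 1  ⇒  -1.
(a,b)_5: α=1, u≡4; β=0, v≡1 (mod 5); (4|5)=+1, (1|5)=+1; sign (−1)^0·+1^0·+1^1 = +1.
Ram(5, 66) = {2, 3}; no ℚ_2-point on the conic.

[2, 3]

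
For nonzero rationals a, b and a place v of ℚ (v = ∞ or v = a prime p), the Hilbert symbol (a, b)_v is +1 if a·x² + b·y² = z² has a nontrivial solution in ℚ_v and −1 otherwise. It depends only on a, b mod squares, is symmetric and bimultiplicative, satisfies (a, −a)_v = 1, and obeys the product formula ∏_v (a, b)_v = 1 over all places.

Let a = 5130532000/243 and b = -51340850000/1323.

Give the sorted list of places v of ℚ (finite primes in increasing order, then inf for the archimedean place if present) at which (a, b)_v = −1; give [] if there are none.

[3, 5, 11, 19]

Mod squares: a ≡ 106590, b ≡ -53295. Check v ∈ {∞, 2, 3, 5, 7, 11, 17, 19}.
v=∞: 106590 > 0 and -53295 < 0  ⇒  (a,b)_∞ = +1.
v=5: a=5^3·(≡2), b=5^5·(≡1) mod 5; (2|5)=-1, (1|5)=+1; (−1)^{3·5·2}·(-1)^5·(+1)^3 = -1.
v=3: a=3^-5·(≡1), b=3^-3·(≡1) mod 3; (1|3)=+1, (1|3)=+1; (−1)^{-5·-3·1}·(+1)^-3·(+1)^-5 = -1.
v=17: a=17^1·(≡3), b=17^3·(≡5) mod 17; (3|17)=-1, (5|17)=-1; (−1)^{1·3·8}·(-1)^3·(-1)^1 = +1.
v=2: v_2(a)=5, v_2(b)=4; units ≡ 7, 1 (mod 8); ε·ε+αω+βω = 1·0+5·0+4·0 ≡ 0  ⇒  (a,b)_2 = +1.
v=19: a=19^3·(≡17), b=19^1·(≡11) mod 19; (17|19)=+1, (11|19)=+1; (−1)^{3·1·9}·(+1)^1·(+1)^3 = -1.
v=11: a=11^1·(≡10), b=11^1·(≡2) mod 11; (10|11)=-1, (2|11)=-1; (−1)^{1·1·5}·(-1)^1·(-1)^1 = -1.
v=7: a=7^0·(≡4), b=7^-2·(≡6) mod 7; (4|7)=+1, (6|7)=-1; (−1)^{0·-2·3}·(+1)^-2·(-1)^0 = +1.
|Ram(106590, -53295)| = 4, even; anisotropic at {3, 5, 11, 19}.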